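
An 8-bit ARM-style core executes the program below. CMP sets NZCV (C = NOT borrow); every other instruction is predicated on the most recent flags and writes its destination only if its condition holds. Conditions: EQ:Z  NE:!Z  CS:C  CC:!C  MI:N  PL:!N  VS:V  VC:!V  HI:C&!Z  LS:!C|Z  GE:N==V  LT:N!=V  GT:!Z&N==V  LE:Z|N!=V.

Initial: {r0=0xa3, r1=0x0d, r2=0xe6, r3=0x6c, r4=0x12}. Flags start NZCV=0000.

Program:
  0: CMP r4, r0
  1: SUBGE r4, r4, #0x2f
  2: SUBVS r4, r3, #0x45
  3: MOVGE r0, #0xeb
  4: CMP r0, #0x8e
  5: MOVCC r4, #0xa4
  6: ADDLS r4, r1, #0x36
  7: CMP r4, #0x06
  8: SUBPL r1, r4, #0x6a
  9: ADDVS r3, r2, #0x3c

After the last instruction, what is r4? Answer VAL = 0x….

[0] flags=0000 → (cmp)
[1] flags=0000 GE?T → r4=0xe3
[2] flags=0000 VS?F → skip
[3] flags=0000 GE?T → r0=0xeb
[4] flags=0010 → (cmp)
[5] flags=0010 CC?F → skip
[6] flags=0010 LS?F → skip
[7] flags=1010 → (cmp)
[8] flags=1010 PL?F → skip
[9] flags=1010 VS?F → skip

VAL = 0xe3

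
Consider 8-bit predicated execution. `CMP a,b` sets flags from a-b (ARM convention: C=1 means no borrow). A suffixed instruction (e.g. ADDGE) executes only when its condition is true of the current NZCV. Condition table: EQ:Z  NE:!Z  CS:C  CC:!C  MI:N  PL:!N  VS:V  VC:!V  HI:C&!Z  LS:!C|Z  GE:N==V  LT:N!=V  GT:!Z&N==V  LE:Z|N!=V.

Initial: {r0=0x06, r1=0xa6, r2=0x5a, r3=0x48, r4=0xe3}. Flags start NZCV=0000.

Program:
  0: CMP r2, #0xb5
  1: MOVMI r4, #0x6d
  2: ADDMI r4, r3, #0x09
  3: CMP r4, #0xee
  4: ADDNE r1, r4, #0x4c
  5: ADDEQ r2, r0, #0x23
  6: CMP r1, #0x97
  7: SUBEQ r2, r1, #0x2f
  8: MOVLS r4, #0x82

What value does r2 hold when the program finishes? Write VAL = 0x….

VAL = 0x5a

[0] flags=1001 → (cmp)
[1] flags=1001 MI?T → r4=0x6d
[2] flags=1001 MI?T → r4=0x51
[3] flags=0000 → (cmp)
[4] flags=0000 NE?T → r1=0x9d
[5] flags=0000 EQ?F → skip
[6] flags=0010 → (cmp)
[7] flags=0010 EQ?F → skip
[8] flags=0010 LS?F → skip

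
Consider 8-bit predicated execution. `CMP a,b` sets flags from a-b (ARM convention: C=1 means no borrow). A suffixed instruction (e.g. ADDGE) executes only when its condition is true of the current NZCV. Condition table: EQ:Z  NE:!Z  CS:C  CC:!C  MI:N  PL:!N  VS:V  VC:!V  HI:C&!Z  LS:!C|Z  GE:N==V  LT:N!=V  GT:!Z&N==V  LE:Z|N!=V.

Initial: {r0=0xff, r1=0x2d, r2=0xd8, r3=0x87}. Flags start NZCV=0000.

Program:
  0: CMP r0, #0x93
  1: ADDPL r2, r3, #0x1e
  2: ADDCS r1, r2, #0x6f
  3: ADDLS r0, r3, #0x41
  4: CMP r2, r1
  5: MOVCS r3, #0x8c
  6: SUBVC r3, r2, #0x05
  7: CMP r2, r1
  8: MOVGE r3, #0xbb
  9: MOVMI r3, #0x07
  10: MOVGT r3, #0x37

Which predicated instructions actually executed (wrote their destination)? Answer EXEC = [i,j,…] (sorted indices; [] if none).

0: ✓ CMP  NZCV=0010
1: ✓ ADDPL  r2←0xa5
2: ✓ ADDCS  r1←0x14
3: · ADDLS
4: ✓ CMP  NZCV=1010
5: ✓ MOVCS  r3←0x8c
6: ✓ SUBVC  r3←0xa0
7: ✓ CMP  NZCV=1010
8: · MOVGE
9: ✓ MOVMI  r3←0x07
10: · MOVGT

EXEC = [1,2,5,6,9]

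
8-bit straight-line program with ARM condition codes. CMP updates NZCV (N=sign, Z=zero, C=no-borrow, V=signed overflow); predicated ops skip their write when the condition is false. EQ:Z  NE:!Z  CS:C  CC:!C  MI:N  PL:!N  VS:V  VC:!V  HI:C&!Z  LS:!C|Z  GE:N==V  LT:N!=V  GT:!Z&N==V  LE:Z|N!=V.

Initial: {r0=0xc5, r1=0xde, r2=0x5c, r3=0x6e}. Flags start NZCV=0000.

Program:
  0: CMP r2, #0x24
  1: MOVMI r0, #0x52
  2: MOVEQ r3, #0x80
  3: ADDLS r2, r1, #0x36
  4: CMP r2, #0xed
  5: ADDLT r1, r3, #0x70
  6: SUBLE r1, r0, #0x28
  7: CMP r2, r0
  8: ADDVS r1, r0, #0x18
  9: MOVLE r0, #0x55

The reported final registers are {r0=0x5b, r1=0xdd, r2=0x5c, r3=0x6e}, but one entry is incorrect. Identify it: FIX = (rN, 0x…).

0: ✓ CMP  NZCV=0010
1: · MOVMI
2: · MOVEQ
3: · ADDLS
4: ✓ CMP  NZCV=0000
5: · ADDLT
6: · SUBLE
7: ✓ CMP  NZCV=1001
8: ✓ ADDVS  r1←0xdd
9: · MOVLE

FIX = (r0, 0xc5)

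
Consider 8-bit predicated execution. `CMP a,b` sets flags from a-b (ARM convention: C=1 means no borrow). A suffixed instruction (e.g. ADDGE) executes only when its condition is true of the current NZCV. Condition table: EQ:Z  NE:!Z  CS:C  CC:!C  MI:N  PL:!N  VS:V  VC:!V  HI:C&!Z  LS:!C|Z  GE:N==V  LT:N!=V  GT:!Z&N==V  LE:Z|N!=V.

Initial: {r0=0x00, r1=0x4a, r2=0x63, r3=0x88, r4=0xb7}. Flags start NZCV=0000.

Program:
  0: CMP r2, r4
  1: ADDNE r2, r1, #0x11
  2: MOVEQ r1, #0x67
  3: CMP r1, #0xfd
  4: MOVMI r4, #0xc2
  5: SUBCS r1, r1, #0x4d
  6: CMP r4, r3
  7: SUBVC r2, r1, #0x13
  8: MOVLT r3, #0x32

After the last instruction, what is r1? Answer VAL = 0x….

[0] flags=1001 → (cmp)
[1] flags=1001 NE?T → r2=0x5b
[2] flags=1001 EQ?F → skip
[3] flags=0000 → (cmp)
[4] flags=0000 MI?F → skip
[5] flags=0000 CS?F → skip
[6] flags=0010 → (cmp)
[7] flags=0010 VC?T → r2=0x37
[8] flags=0010 LT?F → skip

VAL = 0x4a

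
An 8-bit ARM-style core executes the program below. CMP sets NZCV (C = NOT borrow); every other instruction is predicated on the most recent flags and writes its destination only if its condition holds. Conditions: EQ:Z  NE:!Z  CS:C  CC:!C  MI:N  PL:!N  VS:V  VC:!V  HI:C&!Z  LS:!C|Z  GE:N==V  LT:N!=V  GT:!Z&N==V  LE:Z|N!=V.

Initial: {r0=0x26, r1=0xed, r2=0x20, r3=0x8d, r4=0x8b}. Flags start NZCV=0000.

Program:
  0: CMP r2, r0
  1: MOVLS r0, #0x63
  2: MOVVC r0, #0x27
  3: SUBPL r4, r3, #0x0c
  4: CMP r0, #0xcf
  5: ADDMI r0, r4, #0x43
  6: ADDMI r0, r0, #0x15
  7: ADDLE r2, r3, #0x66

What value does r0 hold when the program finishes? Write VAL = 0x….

0: ✓ CMP  NZCV=1000
1: ✓ MOVLS  r0←0x63
2: ✓ MOVVC  r0←0x27
3: · SUBPL
4: ✓ CMP  NZCV=0000
5: · ADDMI
6: · ADDMI
7: · ADDLE

VAL = 0x27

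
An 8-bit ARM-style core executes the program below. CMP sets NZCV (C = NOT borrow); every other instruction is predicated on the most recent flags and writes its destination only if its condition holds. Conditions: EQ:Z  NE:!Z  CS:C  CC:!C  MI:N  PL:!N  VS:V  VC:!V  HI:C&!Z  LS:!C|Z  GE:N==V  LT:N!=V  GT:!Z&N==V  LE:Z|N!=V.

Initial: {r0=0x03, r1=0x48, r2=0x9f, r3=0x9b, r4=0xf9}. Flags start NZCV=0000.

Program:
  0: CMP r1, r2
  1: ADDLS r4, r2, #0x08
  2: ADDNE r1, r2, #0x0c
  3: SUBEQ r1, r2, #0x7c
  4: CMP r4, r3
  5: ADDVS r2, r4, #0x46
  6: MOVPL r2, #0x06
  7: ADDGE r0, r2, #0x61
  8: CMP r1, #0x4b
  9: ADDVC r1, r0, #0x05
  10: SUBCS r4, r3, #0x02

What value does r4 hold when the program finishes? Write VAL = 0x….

[0] flags=1001 → (cmp)
[1] flags=1001 LS?T → r4=0xa7
[2] flags=1001 NE?T → r1=0xab
[3] flags=1001 EQ?F → skip
[4] flags=0010 → (cmp)
[5] flags=0010 VS?F → skip
[6] flags=0010 PL?T → r2=0x06
[7] flags=0010 GE?T → r0=0x67
[8] flags=0011 → (cmp)
[9] flags=0011 VC?F → skip
[10] flags=0011 CS?T → r4=0x99

VAL = 0x99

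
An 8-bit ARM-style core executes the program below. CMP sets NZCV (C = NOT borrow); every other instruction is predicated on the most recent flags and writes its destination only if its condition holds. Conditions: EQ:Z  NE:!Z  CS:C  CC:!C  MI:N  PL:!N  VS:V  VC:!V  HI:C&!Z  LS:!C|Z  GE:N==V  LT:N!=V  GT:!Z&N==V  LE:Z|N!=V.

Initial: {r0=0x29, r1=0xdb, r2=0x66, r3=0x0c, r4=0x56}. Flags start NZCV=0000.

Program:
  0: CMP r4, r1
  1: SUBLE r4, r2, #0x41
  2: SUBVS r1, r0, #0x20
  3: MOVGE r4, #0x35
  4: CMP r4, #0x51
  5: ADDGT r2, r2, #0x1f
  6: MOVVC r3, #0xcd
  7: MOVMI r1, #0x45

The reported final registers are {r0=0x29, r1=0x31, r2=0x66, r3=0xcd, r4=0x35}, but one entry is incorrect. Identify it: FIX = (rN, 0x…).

0: ✓ CMP  NZCV=0000
1: · SUBLE
2: · SUBVS
3: ✓ MOVGE  r4←0x35
4: ✓ CMP  NZCV=1000
5: · ADDGT
6: ✓ MOVVC  r3←0xcd
7: ✓ MOVMI  r1←0x45

FIX = (r1, 0x45)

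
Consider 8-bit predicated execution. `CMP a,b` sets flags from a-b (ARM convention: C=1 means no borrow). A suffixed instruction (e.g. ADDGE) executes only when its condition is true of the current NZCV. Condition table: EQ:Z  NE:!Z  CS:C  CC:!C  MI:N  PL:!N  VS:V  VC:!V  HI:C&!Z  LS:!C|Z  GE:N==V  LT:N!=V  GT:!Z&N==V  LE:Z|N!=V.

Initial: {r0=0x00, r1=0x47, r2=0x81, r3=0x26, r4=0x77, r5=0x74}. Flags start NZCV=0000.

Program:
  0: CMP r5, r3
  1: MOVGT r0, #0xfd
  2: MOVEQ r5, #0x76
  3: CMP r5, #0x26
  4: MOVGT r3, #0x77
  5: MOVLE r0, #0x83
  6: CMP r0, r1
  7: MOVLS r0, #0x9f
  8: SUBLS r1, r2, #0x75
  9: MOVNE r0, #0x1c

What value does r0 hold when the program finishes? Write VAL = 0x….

VAL = 0x1c

0: ✓ CMP  NZCV=0010
1: ✓ MOVGT  r0←0xfd
2: · MOVEQ
3: ✓ CMP  NZCV=0010
4: ✓ MOVGT  r3←0x77
5: · MOVLE
6: ✓ CMP  NZCV=1010
7: · MOVLS
8: · SUBLS
9: ✓ MOVNE  r0←0x1c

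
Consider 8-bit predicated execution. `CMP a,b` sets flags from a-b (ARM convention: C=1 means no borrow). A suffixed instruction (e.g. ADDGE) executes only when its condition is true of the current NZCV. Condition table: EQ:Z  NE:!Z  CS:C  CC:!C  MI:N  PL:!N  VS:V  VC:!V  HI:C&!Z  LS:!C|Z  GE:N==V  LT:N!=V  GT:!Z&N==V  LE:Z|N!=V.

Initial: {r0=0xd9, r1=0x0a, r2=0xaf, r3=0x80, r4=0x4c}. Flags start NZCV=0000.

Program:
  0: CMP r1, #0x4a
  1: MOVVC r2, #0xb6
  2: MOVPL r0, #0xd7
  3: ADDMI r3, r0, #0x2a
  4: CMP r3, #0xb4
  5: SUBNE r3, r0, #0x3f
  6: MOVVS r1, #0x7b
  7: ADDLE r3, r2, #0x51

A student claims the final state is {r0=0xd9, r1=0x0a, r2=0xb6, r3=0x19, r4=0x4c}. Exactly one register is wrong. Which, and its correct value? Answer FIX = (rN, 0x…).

FIX = (r3, 0x9a)

0: ✓ CMP  NZCV=1000
1: ✓ MOVVC  r2←0xb6
2: · MOVPL
3: ✓ ADDMI  r3←0x03
4: ✓ CMP  NZCV=0000
5: ✓ SUBNE  r3←0x9a
6: · MOVVS
7: · ADDLE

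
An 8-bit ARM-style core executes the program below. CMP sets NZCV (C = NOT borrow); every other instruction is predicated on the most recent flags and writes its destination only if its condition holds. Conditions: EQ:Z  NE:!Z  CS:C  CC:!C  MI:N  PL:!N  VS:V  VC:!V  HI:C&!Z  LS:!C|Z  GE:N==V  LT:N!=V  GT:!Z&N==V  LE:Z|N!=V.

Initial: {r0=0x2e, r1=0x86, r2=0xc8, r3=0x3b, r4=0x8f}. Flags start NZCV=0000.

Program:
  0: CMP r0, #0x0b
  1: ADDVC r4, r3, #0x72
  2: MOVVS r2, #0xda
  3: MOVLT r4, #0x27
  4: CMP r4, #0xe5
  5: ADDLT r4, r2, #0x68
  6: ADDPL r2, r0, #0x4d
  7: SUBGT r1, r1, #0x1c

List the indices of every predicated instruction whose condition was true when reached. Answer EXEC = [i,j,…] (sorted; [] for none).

EXEC = [1,5]

0: ✓ CMP  NZCV=0010
1: ✓ ADDVC  r4←0xad
2: · MOVVS
3: · MOVLT
4: ✓ CMP  NZCV=1000
5: ✓ ADDLT  r4←0x30
6: · ADDPL
7: · SUBGT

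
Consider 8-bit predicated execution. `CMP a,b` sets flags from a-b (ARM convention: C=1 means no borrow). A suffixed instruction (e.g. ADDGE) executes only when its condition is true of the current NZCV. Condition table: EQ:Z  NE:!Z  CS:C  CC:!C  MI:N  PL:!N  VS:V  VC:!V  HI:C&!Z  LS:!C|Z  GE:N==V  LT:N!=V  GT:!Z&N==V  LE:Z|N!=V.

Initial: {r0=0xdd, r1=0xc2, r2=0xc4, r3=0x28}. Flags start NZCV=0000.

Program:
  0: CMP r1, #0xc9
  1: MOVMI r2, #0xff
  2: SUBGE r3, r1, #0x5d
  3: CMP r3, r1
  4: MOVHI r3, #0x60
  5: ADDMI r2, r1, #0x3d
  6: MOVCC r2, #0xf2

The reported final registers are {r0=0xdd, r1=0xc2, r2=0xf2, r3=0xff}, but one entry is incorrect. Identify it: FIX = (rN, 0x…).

0: ✓ CMP  NZCV=1000
1: ✓ MOVMI  r2←0xff
2: · SUBGE
3: ✓ CMP  NZCV=0000
4: · MOVHI
5: · ADDMI
6: ✓ MOVCC  r2←0xf2

FIX = (r3, 0x28)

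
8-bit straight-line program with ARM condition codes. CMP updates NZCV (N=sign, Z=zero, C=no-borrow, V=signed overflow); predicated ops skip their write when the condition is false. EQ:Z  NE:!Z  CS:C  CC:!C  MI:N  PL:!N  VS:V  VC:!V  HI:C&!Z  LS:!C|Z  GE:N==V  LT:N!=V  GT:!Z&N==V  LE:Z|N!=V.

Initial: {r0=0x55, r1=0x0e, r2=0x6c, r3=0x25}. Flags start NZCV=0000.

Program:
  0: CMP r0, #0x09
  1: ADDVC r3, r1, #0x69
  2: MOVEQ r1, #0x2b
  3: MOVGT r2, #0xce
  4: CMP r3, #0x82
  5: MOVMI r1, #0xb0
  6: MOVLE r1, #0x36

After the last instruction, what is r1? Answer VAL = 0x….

0: ✓ CMP  NZCV=0010
1: ✓ ADDVC  r3←0x77
2: · MOVEQ
3: ✓ MOVGT  r2←0xce
4: ✓ CMP  NZCV=1001
5: ✓ MOVMI  r1←0xb0
6: · MOVLE

VAL = 0xb0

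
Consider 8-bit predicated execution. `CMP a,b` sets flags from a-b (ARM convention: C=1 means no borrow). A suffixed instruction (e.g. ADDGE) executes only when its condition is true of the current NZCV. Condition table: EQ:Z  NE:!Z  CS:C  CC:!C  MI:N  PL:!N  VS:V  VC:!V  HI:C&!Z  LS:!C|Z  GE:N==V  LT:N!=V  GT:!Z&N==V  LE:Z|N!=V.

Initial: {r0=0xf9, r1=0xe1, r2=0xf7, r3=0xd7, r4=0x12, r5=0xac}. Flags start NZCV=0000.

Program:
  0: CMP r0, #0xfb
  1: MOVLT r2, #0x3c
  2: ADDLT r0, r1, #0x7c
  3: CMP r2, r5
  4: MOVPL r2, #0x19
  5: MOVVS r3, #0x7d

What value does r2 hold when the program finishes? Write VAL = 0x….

[0] flags=1000 → (cmp)
[1] flags=1000 LT?T → r2=0x3c
[2] flags=1000 LT?T → r0=0x5d
[3] flags=1001 → (cmp)
[4] flags=1001 PL?F → skip
[5] flags=1001 VS?T → r3=0x7d

VAL = 0x3c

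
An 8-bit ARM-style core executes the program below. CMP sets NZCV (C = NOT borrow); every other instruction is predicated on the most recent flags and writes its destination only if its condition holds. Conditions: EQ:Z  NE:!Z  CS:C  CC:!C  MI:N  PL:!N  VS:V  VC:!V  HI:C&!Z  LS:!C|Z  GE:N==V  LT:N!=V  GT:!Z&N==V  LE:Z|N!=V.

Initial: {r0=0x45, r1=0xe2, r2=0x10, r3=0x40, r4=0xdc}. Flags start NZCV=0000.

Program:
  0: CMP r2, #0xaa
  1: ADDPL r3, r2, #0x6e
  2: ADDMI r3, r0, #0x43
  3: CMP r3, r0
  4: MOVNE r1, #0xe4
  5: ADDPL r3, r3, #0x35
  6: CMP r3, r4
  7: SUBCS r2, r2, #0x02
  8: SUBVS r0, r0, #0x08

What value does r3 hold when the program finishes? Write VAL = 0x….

VAL = 0xb3

0: ✓ CMP  NZCV=0000
1: ✓ ADDPL  r3←0x7e
2: · ADDMI
3: ✓ CMP  NZCV=0010
4: ✓ MOVNE  r1←0xe4
5: ✓ ADDPL  r3←0xb3
6: ✓ CMP  NZCV=1000
7: · SUBCS
8: · SUBVS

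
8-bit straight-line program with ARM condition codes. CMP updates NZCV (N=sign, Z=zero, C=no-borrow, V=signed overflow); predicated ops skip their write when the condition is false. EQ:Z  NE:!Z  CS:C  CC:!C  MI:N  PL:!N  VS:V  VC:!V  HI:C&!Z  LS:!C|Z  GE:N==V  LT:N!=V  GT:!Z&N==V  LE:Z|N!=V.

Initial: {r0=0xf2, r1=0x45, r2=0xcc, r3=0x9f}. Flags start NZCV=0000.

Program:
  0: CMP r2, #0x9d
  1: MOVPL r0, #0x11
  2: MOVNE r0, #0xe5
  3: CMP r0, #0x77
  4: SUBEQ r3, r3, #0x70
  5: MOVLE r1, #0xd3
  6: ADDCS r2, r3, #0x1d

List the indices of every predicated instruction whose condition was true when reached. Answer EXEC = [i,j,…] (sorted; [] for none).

[0] flags=0010 → (cmp)
[1] flags=0010 PL?T → r0=0x11
[2] flags=0010 NE?T → r0=0xe5
[3] flags=0011 → (cmp)
[4] flags=0011 EQ?F → skip
[5] flags=0011 LE?T → r1=0xd3
[6] flags=0011 CS?T → r2=0xbc

EXEC = [1,2,5,6]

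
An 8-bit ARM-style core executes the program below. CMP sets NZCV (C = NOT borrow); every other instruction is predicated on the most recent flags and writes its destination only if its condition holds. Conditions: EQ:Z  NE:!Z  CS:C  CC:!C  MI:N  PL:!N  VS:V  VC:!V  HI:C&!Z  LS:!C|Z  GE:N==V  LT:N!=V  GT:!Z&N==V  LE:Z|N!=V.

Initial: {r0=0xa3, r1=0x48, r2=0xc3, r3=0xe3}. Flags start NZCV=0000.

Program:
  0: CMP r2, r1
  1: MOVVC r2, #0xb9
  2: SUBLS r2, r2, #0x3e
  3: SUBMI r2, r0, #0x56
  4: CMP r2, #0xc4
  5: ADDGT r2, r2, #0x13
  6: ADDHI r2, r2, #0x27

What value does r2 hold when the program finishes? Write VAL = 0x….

VAL = 0xc3

0: ✓ CMP  NZCV=0011
1: · MOVVC
2: · SUBLS
3: · SUBMI
4: ✓ CMP  NZCV=1000
5: · ADDGT
6: · ADDHI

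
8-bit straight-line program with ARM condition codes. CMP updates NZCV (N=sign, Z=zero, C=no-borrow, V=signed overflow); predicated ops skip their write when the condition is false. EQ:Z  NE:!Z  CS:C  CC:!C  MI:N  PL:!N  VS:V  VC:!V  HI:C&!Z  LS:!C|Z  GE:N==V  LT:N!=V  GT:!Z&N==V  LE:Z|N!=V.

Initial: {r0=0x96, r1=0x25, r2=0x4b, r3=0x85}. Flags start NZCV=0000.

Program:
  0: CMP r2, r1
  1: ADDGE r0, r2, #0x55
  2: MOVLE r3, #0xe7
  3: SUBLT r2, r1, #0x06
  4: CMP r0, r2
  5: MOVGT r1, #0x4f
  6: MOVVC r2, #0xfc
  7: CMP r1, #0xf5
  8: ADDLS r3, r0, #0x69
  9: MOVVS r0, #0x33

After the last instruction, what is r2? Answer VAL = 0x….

VAL = 0x4b

0: ✓ CMP  NZCV=0010
1: ✓ ADDGE  r0←0xa0
2: · MOVLE
3: · SUBLT
4: ✓ CMP  NZCV=0011
5: · MOVGT
6: · MOVVC
7: ✓ CMP  NZCV=0000
8: ✓ ADDLS  r3←0x09
9: · MOVVS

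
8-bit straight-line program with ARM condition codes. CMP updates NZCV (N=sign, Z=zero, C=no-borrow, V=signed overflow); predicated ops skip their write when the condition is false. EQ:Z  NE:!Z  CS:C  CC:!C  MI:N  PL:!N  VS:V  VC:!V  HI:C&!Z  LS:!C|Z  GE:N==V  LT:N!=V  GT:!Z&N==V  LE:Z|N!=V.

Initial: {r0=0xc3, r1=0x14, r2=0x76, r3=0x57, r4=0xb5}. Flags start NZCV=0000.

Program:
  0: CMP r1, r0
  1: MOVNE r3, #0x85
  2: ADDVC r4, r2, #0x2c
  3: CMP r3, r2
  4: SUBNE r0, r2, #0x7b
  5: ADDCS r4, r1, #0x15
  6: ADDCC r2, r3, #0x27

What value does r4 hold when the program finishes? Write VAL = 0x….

VAL = 0x29

0: ✓ CMP  NZCV=0000
1: ✓ MOVNE  r3←0x85
2: ✓ ADDVC  r4←0xa2
3: ✓ CMP  NZCV=0011
4: ✓ SUBNE  r0←0xfb
5: ✓ ADDCS  r4←0x29
6: · ADDCC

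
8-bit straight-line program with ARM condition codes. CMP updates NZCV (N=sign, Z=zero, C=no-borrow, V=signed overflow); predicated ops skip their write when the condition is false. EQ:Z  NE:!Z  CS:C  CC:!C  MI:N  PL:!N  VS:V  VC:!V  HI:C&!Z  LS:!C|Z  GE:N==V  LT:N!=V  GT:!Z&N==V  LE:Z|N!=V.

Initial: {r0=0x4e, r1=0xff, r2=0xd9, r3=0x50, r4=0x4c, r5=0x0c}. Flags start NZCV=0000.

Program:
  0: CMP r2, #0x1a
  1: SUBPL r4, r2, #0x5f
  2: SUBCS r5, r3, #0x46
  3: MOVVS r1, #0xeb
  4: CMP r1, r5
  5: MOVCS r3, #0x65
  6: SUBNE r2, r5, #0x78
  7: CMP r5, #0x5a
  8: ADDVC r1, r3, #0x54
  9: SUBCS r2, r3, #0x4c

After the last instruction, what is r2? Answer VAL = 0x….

VAL = 0x92

0: ✓ CMP  NZCV=1010
1: · SUBPL
2: ✓ SUBCS  r5←0x0a
3: · MOVVS
4: ✓ CMP  NZCV=1010
5: ✓ MOVCS  r3←0x65
6: ✓ SUBNE  r2←0x92
7: ✓ CMP  NZCV=1000
8: ✓ ADDVC  r1←0xb9
9: · SUBCS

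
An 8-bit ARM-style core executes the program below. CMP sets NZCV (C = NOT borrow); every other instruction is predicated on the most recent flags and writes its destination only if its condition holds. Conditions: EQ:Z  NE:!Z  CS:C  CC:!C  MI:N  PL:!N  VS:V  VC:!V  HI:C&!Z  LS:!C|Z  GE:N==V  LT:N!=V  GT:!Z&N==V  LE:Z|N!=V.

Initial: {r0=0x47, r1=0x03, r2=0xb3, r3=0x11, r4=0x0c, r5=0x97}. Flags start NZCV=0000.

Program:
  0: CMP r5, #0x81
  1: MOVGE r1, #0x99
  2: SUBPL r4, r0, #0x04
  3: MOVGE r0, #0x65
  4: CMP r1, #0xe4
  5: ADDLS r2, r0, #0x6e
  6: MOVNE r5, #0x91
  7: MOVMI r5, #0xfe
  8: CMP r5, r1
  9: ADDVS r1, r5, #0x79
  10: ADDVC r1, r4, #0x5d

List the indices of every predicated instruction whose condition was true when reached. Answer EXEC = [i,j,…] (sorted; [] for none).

0: ✓ CMP  NZCV=0010
1: ✓ MOVGE  r1←0x99
2: ✓ SUBPL  r4←0x43
3: ✓ MOVGE  r0←0x65
4: ✓ CMP  NZCV=1000
5: ✓ ADDLS  r2←0xd3
6: ✓ MOVNE  r5←0x91
7: ✓ MOVMI  r5←0xfe
8: ✓ CMP  NZCV=0010
9: · ADDVS
10: ✓ ADDVC  r1←0xa0

EXEC = [1,2,3,5,6,7,10]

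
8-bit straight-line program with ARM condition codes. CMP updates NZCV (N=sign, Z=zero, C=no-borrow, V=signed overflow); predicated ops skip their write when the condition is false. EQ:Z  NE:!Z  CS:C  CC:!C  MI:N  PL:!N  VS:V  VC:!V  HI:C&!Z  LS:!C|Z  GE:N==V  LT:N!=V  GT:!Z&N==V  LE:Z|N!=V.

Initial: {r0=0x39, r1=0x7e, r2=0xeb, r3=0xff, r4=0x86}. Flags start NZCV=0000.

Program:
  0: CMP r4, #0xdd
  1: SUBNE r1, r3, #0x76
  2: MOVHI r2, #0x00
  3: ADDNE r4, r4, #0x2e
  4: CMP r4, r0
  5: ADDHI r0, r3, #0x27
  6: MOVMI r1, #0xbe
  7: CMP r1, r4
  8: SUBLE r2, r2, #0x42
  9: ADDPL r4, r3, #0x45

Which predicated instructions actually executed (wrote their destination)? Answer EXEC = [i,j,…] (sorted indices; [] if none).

EXEC = [1,3,5,8]

0: ✓ CMP  NZCV=1000
1: ✓ SUBNE  r1←0x89
2: · MOVHI
3: ✓ ADDNE  r4←0xb4
4: ✓ CMP  NZCV=0011
5: ✓ ADDHI  r0←0x26
6: · MOVMI
7: ✓ CMP  NZCV=1000
8: ✓ SUBLE  r2←0xa9
9: · ADDPL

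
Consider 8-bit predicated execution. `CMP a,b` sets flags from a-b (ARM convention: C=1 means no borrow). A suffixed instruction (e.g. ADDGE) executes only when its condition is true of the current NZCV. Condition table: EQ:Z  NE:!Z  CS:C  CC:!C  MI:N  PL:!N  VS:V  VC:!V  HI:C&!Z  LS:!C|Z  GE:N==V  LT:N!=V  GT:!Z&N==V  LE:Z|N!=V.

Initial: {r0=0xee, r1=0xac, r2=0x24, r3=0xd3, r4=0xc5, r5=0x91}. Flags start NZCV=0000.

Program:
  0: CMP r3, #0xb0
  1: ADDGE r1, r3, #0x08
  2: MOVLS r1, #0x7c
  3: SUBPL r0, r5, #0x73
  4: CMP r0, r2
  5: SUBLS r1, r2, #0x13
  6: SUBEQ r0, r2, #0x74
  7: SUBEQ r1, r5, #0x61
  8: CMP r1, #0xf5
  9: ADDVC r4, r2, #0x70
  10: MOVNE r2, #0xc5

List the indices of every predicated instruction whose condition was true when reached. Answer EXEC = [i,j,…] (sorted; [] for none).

0: ✓ CMP  NZCV=0010
1: ✓ ADDGE  r1←0xdb
2: · MOVLS
3: ✓ SUBPL  r0←0x1e
4: ✓ CMP  NZCV=1000
5: ✓ SUBLS  r1←0x11
6: · SUBEQ
7: · SUBEQ
8: ✓ CMP  NZCV=0000
9: ✓ ADDVC  r4←0x94
10: ✓ MOVNE  r2←0xc5

EXEC = [1,3,5,9,10]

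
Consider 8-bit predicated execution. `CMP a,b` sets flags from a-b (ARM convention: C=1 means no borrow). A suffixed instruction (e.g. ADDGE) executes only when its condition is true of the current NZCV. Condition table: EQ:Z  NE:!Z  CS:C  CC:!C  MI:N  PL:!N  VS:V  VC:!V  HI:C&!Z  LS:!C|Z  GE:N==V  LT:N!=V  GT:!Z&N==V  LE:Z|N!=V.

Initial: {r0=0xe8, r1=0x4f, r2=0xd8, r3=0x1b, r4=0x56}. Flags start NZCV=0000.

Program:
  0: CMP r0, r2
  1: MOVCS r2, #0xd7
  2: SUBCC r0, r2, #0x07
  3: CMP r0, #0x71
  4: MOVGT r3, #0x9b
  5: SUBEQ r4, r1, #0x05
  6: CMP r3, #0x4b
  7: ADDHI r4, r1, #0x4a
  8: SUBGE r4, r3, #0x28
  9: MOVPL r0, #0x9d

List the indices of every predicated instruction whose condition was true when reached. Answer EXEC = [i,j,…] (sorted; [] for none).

[0] flags=0010 → (cmp)
[1] flags=0010 CS?T → r2=0xd7
[2] flags=0010 CC?F → skip
[3] flags=0011 → (cmp)
[4] flags=0011 GT?F → skip
[5] flags=0011 EQ?F → skip
[6] flags=1000 → (cmp)
[7] flags=1000 HI?F → skip
[8] flags=1000 GE?F → skip
[9] flags=1000 PL?F → skip

EXEC = [1]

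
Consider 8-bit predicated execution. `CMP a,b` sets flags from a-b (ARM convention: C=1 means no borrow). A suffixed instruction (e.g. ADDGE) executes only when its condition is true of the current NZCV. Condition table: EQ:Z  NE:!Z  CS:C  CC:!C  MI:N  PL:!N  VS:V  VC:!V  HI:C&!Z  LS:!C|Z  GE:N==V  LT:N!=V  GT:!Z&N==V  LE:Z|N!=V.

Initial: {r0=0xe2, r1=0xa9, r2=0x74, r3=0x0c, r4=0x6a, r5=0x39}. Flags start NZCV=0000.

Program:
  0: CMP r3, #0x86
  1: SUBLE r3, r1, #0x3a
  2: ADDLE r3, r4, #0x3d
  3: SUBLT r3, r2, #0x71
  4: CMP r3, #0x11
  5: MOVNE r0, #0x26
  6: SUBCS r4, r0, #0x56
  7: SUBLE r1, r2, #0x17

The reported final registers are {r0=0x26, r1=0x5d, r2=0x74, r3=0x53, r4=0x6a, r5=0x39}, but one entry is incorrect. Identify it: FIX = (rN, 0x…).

FIX = (r3, 0x0c)

[0] flags=1001 → (cmp)
[1] flags=1001 LE?F → skip
[2] flags=1001 LE?F → skip
[3] flags=1001 LT?F → skip
[4] flags=1000 → (cmp)
[5] flags=1000 NE?T → r0=0x26
[6] flags=1000 CS?F → skip
[7] flags=1000 LE?T → r1=0x5d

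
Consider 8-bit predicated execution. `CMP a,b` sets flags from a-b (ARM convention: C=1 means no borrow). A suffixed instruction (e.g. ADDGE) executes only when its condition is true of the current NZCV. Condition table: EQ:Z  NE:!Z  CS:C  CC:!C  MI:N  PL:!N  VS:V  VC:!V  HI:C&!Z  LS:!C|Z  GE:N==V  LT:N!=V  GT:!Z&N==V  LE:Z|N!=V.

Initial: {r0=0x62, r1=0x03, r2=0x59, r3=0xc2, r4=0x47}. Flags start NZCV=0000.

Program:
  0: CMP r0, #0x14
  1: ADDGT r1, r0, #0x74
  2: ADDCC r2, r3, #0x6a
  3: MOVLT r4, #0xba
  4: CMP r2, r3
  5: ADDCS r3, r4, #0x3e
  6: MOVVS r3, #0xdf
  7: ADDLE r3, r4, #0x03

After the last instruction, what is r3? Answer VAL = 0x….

[0] flags=0010 → (cmp)
[1] flags=0010 GT?T → r1=0xd6
[2] flags=0010 CC?F → skip
[3] flags=0010 LT?F → skip
[4] flags=1001 → (cmp)
[5] flags=1001 CS?F → skip
[6] flags=1001 VS?T → r3=0xdf
[7] flags=1001 LE?F → skip

VAL = 0xdf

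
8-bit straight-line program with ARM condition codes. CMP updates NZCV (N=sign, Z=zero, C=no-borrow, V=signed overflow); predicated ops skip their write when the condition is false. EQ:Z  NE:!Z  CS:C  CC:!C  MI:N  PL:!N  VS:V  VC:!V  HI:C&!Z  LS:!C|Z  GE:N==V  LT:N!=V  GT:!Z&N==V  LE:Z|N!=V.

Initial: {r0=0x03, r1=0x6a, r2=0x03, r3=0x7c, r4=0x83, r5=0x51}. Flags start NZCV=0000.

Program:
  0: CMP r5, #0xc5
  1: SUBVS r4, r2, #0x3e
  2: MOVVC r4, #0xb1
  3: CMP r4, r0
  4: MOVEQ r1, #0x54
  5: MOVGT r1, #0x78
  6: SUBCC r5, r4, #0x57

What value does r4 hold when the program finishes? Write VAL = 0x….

[0] flags=1001 → (cmp)
[1] flags=1001 VS?T → r4=0xc5
[2] flags=1001 VC?F → skip
[3] flags=1010 → (cmp)
[4] flags=1010 EQ?F → skip
[5] flags=1010 GT?F → skip
[6] flags=1010 CC?F → skip

VAL = 0xc5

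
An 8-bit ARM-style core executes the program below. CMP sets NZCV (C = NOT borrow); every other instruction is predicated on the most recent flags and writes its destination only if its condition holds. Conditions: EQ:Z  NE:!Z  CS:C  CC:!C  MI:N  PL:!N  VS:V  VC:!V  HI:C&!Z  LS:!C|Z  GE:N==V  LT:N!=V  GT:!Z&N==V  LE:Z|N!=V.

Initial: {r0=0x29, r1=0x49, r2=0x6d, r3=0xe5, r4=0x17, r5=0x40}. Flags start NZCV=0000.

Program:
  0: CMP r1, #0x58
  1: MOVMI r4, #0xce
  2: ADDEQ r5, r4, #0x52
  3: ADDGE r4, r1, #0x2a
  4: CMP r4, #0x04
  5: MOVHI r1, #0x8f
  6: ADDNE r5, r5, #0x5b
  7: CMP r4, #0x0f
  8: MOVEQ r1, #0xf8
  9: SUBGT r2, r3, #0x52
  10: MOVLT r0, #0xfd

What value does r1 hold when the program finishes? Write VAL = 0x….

VAL = 0x8f

[0] flags=1000 → (cmp)
[1] flags=1000 MI?T → r4=0xce
[2] flags=1000 EQ?F → skip
[3] flags=1000 GE?F → skip
[4] flags=1010 → (cmp)
[5] flags=1010 HI?T → r1=0x8f
[6] flags=1010 NE?T → r5=0x9b
[7] flags=1010 → (cmp)
[8] flags=1010 EQ?F → skip
[9] flags=1010 GT?F → skip
[10] flags=1010 LT?T → r0=0xfd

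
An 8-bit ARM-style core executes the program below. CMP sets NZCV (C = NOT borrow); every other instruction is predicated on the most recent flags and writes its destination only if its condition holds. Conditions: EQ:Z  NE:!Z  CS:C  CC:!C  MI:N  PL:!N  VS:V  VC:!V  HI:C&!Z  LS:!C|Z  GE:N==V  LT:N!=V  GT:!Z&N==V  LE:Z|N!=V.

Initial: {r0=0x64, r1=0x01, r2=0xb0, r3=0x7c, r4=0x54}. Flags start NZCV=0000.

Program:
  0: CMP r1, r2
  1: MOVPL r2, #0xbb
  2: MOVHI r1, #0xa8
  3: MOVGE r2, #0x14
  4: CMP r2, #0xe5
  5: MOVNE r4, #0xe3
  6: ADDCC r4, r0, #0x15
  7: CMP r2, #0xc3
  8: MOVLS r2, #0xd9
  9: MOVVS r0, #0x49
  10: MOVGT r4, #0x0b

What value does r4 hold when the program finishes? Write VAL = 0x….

VAL = 0x0b

0: ✓ CMP  NZCV=0000
1: ✓ MOVPL  r2←0xbb
2: · MOVHI
3: ✓ MOVGE  r2←0x14
4: ✓ CMP  NZCV=0000
5: ✓ MOVNE  r4←0xe3
6: ✓ ADDCC  r4←0x79
7: ✓ CMP  NZCV=0000
8: ✓ MOVLS  r2←0xd9
9: · MOVVS
10: ✓ MOVGT  r4←0x0b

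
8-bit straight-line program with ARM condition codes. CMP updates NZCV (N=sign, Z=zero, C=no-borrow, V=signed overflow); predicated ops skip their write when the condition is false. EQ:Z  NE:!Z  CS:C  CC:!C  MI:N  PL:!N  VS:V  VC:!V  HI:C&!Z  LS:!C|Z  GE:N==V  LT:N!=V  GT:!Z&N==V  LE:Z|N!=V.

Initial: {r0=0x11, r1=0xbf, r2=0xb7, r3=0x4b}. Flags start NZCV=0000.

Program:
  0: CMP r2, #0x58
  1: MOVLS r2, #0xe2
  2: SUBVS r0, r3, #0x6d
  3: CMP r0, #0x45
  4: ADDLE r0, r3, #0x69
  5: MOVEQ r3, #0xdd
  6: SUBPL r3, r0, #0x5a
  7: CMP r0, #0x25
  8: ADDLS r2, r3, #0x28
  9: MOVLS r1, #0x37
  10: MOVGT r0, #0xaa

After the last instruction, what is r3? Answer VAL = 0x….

VAL = 0x4b

0: ✓ CMP  NZCV=0011
1: · MOVLS
2: ✓ SUBVS  r0←0xde
3: ✓ CMP  NZCV=1010
4: ✓ ADDLE  r0←0xb4
5: · MOVEQ
6: · SUBPL
7: ✓ CMP  NZCV=1010
8: · ADDLS
9: · MOVLS
10: · MOVGT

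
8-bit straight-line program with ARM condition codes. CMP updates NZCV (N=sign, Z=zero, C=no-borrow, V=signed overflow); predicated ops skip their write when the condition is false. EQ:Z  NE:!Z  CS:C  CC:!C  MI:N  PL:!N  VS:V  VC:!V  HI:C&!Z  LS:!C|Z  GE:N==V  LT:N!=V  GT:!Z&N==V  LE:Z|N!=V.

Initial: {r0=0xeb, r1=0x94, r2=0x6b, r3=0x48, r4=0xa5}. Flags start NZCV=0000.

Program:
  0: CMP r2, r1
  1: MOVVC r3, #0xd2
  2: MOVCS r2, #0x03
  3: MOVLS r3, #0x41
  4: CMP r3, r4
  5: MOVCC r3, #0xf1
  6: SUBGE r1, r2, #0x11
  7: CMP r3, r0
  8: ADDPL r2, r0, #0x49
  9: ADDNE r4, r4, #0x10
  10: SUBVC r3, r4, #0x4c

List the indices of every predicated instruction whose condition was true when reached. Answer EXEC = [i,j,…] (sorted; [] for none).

EXEC = [3,5,6,8,9,10]

[0] flags=1001 → (cmp)
[1] flags=1001 VC?F → skip
[2] flags=1001 CS?F → skip
[3] flags=1001 LS?T → r3=0x41
[4] flags=1001 → (cmp)
[5] flags=1001 CC?T → r3=0xf1
[6] flags=1001 GE?T → r1=0x5a
[7] flags=0010 → (cmp)
[8] flags=0010 PL?T → r2=0x34
[9] flags=0010 NE?T → r4=0xb5
[10] flags=0010 VC?T → r3=0x69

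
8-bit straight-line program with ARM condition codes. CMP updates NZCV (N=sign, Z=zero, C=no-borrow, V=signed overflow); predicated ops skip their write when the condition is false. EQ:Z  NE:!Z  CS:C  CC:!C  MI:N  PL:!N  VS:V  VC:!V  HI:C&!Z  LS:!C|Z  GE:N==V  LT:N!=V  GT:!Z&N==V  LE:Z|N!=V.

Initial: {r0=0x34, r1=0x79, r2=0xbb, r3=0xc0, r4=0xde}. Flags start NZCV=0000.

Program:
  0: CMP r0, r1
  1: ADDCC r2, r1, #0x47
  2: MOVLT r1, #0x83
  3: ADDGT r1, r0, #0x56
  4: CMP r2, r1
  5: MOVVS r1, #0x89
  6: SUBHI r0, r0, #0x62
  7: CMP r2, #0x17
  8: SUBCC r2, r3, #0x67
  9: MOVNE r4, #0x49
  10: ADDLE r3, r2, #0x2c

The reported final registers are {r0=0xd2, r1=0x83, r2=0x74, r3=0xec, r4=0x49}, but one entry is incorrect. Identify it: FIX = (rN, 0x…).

[0] flags=1000 → (cmp)
[1] flags=1000 CC?T → r2=0xc0
[2] flags=1000 LT?T → r1=0x83
[3] flags=1000 GT?F → skip
[4] flags=0010 → (cmp)
[5] flags=0010 VS?F → skip
[6] flags=0010 HI?T → r0=0xd2
[7] flags=1010 → (cmp)
[8] flags=1010 CC?F → skip
[9] flags=1010 NE?T → r4=0x49
[10] flags=1010 LE?T → r3=0xec

FIX = (r2, 0xc0)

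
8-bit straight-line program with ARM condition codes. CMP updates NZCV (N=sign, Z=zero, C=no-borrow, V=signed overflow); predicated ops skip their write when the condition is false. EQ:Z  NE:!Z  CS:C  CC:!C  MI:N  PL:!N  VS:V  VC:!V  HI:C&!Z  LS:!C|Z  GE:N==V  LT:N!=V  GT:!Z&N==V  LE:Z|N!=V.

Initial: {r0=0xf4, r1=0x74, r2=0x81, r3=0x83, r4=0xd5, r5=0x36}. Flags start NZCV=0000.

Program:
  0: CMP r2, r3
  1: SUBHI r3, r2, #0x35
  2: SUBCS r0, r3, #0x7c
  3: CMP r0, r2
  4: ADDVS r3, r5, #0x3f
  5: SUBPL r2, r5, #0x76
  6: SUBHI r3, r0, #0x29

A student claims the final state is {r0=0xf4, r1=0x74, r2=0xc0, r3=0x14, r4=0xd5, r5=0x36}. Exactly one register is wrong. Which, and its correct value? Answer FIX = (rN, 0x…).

0: ✓ CMP  NZCV=1000
1: · SUBHI
2: · SUBCS
3: ✓ CMP  NZCV=0010
4: · ADDVS
5: ✓ SUBPL  r2←0xc0
6: ✓ SUBHI  r3←0xcb

FIX = (r3, 0xcb)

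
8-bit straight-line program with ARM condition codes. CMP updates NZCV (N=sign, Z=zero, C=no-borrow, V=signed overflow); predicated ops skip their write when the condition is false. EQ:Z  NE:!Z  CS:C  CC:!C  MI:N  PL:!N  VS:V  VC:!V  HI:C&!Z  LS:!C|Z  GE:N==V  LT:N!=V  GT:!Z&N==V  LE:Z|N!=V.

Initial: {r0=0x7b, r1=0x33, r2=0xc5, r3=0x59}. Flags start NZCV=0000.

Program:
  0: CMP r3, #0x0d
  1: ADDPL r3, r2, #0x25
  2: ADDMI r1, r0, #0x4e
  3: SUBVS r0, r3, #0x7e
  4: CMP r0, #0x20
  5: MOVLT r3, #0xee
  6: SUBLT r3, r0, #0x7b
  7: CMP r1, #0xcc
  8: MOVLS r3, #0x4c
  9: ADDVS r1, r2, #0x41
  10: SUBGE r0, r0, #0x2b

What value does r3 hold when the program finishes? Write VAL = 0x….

VAL = 0x4c

[0] flags=0010 → (cmp)
[1] flags=0010 PL?T → r3=0xea
[2] flags=0010 MI?F → skip
[3] flags=0010 VS?F → skip
[4] flags=0010 → (cmp)
[5] flags=0010 LT?F → skip
[6] flags=0010 LT?F → skip
[7] flags=0000 → (cmp)
[8] flags=0000 LS?T → r3=0x4c
[9] flags=0000 VS?F → skip
[10] flags=0000 GE?T → r0=0x50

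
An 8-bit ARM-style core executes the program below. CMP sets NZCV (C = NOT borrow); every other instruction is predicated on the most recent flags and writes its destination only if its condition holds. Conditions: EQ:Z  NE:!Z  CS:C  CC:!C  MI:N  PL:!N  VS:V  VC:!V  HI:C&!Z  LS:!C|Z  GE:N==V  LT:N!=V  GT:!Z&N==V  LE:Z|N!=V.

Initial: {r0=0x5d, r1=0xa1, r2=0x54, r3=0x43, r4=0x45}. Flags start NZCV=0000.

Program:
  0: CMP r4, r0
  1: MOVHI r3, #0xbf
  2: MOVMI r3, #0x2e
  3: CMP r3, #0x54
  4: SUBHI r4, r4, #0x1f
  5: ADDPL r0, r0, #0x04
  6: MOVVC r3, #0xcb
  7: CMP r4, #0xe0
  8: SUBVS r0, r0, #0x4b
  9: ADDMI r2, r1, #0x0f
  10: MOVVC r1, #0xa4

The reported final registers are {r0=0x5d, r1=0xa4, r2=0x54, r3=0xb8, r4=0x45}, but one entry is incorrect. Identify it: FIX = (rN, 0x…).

[0] flags=1000 → (cmp)
[1] flags=1000 HI?F → skip
[2] flags=1000 MI?T → r3=0x2e
[3] flags=1000 → (cmp)
[4] flags=1000 HI?F → skip
[5] flags=1000 PL?F → skip
[6] flags=1000 VC?T → r3=0xcb
[7] flags=0000 → (cmp)
[8] flags=0000 VS?F → skip
[9] flags=0000 MI?F → skip
[10] flags=0000 VC?T → r1=0xa4

FIX = (r3, 0xcb)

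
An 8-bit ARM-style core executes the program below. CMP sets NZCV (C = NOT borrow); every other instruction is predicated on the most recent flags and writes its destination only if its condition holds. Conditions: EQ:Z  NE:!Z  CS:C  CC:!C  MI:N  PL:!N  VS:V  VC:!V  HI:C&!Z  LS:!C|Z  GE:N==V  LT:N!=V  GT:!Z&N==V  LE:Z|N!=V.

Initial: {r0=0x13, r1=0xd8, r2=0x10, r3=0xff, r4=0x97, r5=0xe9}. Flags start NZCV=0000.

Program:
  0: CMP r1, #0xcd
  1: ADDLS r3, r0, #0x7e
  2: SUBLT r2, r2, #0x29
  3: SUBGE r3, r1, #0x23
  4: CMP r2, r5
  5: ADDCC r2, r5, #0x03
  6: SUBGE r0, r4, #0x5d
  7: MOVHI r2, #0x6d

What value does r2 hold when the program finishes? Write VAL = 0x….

0: ✓ CMP  NZCV=0010
1: · ADDLS
2: · SUBLT
3: ✓ SUBGE  r3←0xb5
4: ✓ CMP  NZCV=0000
5: ✓ ADDCC  r2←0xec
6: ✓ SUBGE  r0←0x3a
7: · MOVHI

VAL = 0xec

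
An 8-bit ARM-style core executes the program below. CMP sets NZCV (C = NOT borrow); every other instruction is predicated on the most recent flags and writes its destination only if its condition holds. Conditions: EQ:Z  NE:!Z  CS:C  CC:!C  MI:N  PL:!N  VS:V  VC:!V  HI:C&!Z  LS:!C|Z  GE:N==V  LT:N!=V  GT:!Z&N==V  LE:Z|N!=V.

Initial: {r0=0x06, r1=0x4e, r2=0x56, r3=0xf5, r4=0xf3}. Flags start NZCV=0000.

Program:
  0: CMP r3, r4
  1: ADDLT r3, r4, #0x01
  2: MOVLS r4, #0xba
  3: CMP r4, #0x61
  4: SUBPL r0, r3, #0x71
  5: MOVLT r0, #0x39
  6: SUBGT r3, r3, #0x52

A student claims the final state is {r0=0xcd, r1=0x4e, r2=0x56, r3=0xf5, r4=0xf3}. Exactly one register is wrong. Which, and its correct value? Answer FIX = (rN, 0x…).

0: ✓ CMP  NZCV=0010
1: · ADDLT
2: · MOVLS
3: ✓ CMP  NZCV=1010
4: · SUBPL
5: ✓ MOVLT  r0←0x39
6: · SUBGT

FIX = (r0, 0x39)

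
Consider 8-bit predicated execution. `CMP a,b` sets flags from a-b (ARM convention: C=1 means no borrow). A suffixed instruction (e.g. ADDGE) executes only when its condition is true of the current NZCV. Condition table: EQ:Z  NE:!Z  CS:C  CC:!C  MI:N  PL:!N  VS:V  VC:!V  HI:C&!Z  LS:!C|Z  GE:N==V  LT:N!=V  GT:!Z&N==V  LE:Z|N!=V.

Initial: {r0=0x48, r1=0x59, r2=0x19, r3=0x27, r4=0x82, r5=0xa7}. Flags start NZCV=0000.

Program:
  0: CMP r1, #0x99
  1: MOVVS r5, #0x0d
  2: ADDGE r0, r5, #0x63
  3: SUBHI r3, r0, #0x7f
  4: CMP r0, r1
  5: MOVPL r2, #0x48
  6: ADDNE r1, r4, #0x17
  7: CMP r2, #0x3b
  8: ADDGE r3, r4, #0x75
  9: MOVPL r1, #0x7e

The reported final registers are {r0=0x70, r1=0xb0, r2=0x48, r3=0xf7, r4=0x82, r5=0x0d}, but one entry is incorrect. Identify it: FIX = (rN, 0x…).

[0] flags=1001 → (cmp)
[1] flags=1001 VS?T → r5=0x0d
[2] flags=1001 GE?T → r0=0x70
[3] flags=1001 HI?F → skip
[4] flags=0010 → (cmp)
[5] flags=0010 PL?T → r2=0x48
[6] flags=0010 NE?T → r1=0x99
[7] flags=0010 → (cmp)
[8] flags=0010 GE?T → r3=0xf7
[9] flags=0010 PL?T → r1=0x7e

FIX = (r1, 0x7e)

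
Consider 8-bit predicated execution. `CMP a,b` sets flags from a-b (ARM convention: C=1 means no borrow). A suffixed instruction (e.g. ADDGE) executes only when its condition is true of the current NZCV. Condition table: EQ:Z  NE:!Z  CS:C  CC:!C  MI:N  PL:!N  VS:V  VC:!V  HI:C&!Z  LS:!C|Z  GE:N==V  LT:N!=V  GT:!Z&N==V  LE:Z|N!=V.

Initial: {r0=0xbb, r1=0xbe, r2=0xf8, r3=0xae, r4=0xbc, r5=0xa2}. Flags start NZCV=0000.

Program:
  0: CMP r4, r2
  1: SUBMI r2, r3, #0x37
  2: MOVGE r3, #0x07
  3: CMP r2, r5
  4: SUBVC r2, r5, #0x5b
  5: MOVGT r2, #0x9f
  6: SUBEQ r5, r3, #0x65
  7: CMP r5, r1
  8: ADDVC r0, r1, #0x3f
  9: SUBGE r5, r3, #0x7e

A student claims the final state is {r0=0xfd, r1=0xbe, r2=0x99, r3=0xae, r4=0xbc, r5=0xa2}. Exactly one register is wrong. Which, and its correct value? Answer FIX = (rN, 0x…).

FIX = (r2, 0x9f)

[0] flags=1000 → (cmp)
[1] flags=1000 MI?T → r2=0x77
[2] flags=1000 GE?F → skip
[3] flags=1001 → (cmp)
[4] flags=1001 VC?F → skip
[5] flags=1001 GT?T → r2=0x9f
[6] flags=1001 EQ?F → skip
[7] flags=1000 → (cmp)
[8] flags=1000 VC?T → r0=0xfd
[9] flags=1000 GE?F → skip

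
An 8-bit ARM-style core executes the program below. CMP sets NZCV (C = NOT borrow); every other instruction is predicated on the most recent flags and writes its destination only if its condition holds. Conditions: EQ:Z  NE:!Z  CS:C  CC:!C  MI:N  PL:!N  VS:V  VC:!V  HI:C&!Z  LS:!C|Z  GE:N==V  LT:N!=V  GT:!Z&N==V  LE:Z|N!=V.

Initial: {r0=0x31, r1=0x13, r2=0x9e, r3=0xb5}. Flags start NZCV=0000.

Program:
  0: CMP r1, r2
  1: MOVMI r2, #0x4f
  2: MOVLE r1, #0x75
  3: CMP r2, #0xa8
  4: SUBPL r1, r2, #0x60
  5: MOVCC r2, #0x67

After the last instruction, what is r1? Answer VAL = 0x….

[0] flags=0000 → (cmp)
[1] flags=0000 MI?F → skip
[2] flags=0000 LE?F → skip
[3] flags=1000 → (cmp)
[4] flags=1000 PL?F → skip
[5] flags=1000 CC?T → r2=0x67

VAL = 0x13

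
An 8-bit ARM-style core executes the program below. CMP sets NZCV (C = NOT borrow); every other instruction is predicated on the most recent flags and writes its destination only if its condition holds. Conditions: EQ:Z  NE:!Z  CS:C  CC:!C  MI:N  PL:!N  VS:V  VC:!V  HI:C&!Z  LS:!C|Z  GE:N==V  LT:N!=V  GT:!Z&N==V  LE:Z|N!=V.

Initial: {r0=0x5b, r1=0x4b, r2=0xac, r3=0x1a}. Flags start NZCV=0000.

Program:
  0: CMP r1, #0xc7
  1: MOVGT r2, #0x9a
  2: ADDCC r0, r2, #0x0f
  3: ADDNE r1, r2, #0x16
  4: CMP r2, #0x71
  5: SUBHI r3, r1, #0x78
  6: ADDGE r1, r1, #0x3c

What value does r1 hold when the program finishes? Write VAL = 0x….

VAL = 0xb0

[0] flags=1001 → (cmp)
[1] flags=1001 GT?T → r2=0x9a
[2] flags=1001 CC?T → r0=0xa9
[3] flags=1001 NE?T → r1=0xb0
[4] flags=0011 → (cmp)
[5] flags=0011 HI?T → r3=0x38
[6] flags=0011 GE?F → skip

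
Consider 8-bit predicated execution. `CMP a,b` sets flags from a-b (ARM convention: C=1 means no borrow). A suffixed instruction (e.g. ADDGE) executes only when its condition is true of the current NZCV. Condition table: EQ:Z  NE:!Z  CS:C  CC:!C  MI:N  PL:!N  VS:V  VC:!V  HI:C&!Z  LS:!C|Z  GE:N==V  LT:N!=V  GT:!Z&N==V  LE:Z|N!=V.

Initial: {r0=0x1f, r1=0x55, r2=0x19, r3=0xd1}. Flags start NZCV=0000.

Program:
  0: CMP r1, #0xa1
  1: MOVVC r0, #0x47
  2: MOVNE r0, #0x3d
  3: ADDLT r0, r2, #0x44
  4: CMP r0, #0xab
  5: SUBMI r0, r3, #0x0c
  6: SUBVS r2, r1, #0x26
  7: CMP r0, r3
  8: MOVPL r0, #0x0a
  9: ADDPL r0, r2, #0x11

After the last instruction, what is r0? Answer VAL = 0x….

VAL = 0xc5

[0] flags=1001 → (cmp)
[1] flags=1001 VC?F → skip
[2] flags=1001 NE?T → r0=0x3d
[3] flags=1001 LT?F → skip
[4] flags=1001 → (cmp)
[5] flags=1001 MI?T → r0=0xc5
[6] flags=1001 VS?T → r2=0x2f
[7] flags=1000 → (cmp)
[8] flags=1000 PL?F → skip
[9] flags=1000 PL?F → skip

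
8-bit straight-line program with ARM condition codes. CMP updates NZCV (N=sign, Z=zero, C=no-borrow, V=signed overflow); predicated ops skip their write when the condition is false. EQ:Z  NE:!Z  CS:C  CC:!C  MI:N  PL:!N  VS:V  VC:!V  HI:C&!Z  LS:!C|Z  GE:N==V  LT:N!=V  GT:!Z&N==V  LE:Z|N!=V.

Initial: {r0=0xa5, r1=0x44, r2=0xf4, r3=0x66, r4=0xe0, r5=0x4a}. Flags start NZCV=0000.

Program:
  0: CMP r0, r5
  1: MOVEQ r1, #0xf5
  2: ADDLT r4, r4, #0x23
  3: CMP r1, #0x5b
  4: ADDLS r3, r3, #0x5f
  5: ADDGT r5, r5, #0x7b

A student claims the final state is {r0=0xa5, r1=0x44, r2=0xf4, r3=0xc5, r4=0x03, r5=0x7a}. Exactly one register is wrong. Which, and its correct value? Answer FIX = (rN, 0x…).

0: ✓ CMP  NZCV=0011
1: · MOVEQ
2: ✓ ADDLT  r4←0x03
3: ✓ CMP  NZCV=1000
4: ✓ ADDLS  r3←0xc5
5: · ADDGT

FIX = (r5, 0x4a)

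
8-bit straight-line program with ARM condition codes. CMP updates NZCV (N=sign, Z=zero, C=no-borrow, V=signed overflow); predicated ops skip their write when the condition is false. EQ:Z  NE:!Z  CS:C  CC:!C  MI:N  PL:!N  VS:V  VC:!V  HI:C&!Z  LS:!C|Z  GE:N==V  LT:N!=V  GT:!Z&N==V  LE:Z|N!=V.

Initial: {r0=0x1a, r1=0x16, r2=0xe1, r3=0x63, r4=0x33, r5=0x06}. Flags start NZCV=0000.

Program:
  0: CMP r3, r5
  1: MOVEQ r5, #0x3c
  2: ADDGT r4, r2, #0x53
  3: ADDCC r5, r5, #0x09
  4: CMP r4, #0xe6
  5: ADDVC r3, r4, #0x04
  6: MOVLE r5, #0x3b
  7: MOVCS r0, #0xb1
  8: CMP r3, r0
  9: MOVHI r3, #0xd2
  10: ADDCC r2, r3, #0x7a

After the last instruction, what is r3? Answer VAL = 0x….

VAL = 0xd2

[0] flags=0010 → (cmp)
[1] flags=0010 EQ?F → skip
[2] flags=0010 GT?T → r4=0x34
[3] flags=0010 CC?F → skip
[4] flags=0000 → (cmp)
[5] flags=0000 VC?T → r3=0x38
[6] flags=0000 LE?F → skip
[7] flags=0000 CS?F → skip
[8] flags=0010 → (cmp)
[9] flags=0010 HI?T → r3=0xd2
[10] flags=0010 CC?F → skip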